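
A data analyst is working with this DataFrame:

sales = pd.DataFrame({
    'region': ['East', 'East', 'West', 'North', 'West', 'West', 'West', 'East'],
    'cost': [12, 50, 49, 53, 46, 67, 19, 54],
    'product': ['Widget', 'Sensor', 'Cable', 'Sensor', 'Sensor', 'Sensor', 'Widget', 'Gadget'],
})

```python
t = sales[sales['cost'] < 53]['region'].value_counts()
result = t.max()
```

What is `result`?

filter rows where cost < 53:
  region  cost product
0   East    12  Widget
1   East    50  Sensor
2   West    49   Cable
4   West    46  Sensor
6   West    19  Widget
value_counts of region:
region
West    3
East    2
Name: count, dtype: int64
Taking the max of the resulting series gives 3.

3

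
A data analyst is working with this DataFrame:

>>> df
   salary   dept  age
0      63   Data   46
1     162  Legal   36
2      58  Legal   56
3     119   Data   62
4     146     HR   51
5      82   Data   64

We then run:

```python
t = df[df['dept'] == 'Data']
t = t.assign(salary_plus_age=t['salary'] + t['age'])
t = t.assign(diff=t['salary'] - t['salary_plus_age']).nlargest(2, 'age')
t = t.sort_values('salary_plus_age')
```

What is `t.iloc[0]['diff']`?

filter rows where dept == 'Data':
   salary  dept  age
0      63  Data   46
3     119  Data   62
5      82  Data   64
add column salary_plus_age = t['salary'] + t['age']:
   salary  dept  age  salary_plus_age
0      63  Data   46              109
3     119  Data   62              181
5      82  Data   64              146
add column diff = t['salary'] - t['salary_plus_age']:
   salary  dept  age  salary_plus_age  diff
0      63  Data   46              109   -46
3     119  Data   62              181   -62
5      82  Data   64              146   -64
take 2 rows with largest age:
   salary  dept  age  salary_plus_age  diff
5      82  Data   64              146   -64
3     119  Data   62              181   -62
sort by salary_plus_age:
   salary  dept  age  salary_plus_age  diff
5      82  Data   64              146   -64
3     119  Data   62              181   -62

-64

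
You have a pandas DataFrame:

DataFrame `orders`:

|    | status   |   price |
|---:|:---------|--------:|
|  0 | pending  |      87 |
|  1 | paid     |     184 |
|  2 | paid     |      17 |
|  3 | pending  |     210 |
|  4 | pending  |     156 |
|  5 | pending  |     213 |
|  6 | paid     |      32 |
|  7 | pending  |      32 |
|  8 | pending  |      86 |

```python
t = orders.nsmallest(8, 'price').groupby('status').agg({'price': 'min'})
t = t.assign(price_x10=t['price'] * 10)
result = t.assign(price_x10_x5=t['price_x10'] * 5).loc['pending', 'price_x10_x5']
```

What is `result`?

1600

take 8 rows with smallest price:
    status  price
2     paid     17
6     paid     32
7  pending     32
8  pending     86
0  pending     87
4  pending    156
1     paid    184
3  pending    210
group by status, min of price:
         price
status        
paid        17
pending     32
add column price_x10 = t['price'] * 10:
         price  price_x10
status                   
paid        17        170
pending     32        320
add column price_x10_x5 = t['price_x10'] * 5:
         price  price_x10  price_x10_x5
status                                 
paid        17        170           850
pending     32        320          1600
The value at row 'pending', column 'price_x10_x5' is 1600.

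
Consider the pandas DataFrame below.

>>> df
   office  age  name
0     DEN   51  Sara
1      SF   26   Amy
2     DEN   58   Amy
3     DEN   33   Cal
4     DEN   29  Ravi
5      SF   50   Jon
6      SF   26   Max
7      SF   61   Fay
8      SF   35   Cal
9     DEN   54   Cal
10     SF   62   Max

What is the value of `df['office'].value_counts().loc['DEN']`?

value_counts of office:
office
SF     6
DEN    5
Name: count, dtype: int64
Then the value at index 'DEN': 5

5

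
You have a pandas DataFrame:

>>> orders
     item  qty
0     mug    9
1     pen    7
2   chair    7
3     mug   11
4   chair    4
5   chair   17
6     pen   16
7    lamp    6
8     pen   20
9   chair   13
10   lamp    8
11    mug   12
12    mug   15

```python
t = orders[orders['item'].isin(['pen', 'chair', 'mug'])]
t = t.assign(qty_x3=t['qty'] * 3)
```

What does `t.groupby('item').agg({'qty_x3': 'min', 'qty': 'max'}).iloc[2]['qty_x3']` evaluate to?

filter rows where item in ['pen', 'chair', 'mug']:
     item  qty
0     mug    9
1     pen    7
2   chair    7
3     mug   11
4   chair    4
5   chair   17
6     pen   16
8     pen   20
9   chair   13
11    mug   12
12    mug   15
add column qty_x3 = t['qty'] * 3:
     item  qty  qty_x3
0     mug    9      27
1     pen    7      21
2   chair    7      21
3     mug   11      33
4   chair    4      12
5   chair   17      51
6     pen   16      48
8     pen   20      60
9   chair   13      39
11    mug   12      36
12    mug   15      45
group by item: min(qty_x3), max(qty):
       qty_x3  qty
item              
chair      12   17
mug        27   15
pen        21   20
Finally, value at position 2, column 'qty_x3' = 21.

21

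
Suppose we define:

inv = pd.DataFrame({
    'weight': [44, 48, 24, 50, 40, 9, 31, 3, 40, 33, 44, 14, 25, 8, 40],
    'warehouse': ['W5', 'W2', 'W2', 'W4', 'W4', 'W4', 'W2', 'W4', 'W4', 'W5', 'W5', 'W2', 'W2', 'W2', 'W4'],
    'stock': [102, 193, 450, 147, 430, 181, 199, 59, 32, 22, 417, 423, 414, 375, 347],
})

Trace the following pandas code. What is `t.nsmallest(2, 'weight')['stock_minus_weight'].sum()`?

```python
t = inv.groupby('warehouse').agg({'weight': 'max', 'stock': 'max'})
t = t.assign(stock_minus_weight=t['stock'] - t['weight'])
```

group by warehouse: max(weight), max(stock):
           weight  stock
warehouse               
W2             48    450
W4             50    430
W5             44    417
add column stock_minus_weight = t['stock'] - t['weight']:
           weight  stock  stock_minus_weight
warehouse                                   
W2             48    450                 402
W4             50    430                 380
W5             44    417                 373
take 2 rows with smallest weight:
           weight  stock  stock_minus_weight
warehouse                                   
W5             44    417                 373
W2             48    450                 402
sum of column 'stock_minus_weight' → 775

775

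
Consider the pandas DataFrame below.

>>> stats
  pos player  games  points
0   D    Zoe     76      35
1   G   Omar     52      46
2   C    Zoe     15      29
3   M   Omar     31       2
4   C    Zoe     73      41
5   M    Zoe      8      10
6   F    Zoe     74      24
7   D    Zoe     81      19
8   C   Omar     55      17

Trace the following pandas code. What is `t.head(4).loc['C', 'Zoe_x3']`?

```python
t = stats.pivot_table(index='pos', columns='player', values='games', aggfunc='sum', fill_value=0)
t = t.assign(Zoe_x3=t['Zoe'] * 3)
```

264

pivot: rows=pos, cols=player, sum(games):
player  Omar  Zoe
pos              
C         55   88
D          0  157
F          0   74
G         52    0
M         31    8
add column Zoe_x3 = t['Zoe'] * 3:
player  Omar  Zoe  Zoe_x3
pos                      
C         55   88     264
D          0  157     471
F          0   74     222
G         52    0       0
M         31    8      24
take first 4 rows:
player  Omar  Zoe  Zoe_x3
pos                      
C         55   88     264
D          0  157     471
F          0   74     222
G         52    0       0
Reading off the value at row 'C', column 'Zoe_x3', we get 264.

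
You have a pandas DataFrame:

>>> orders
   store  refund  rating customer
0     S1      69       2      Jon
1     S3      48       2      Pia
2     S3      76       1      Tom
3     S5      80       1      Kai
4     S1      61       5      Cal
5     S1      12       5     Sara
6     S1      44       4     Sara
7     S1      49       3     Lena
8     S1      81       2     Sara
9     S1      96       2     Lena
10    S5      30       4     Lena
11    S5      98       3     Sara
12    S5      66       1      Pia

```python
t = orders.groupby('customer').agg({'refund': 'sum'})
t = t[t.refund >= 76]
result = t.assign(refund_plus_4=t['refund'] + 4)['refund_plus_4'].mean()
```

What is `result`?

group by customer, sum of refund:
          refund
customer        
Cal           61
Jon           69
Kai           80
Lena         175
Pia          114
Sara         235
Tom           76
filter rows where refund >= 76:
          refund
customer        
Kai           80
Lena         175
Pia          114
Sara         235
Tom           76
add column refund_plus_4 = t['refund'] + 4:
          refund  refund_plus_4
customer                       
Kai           80             84
Lena         175            179
Pia          114            118
Sara         235            239
Tom           76             80

140.0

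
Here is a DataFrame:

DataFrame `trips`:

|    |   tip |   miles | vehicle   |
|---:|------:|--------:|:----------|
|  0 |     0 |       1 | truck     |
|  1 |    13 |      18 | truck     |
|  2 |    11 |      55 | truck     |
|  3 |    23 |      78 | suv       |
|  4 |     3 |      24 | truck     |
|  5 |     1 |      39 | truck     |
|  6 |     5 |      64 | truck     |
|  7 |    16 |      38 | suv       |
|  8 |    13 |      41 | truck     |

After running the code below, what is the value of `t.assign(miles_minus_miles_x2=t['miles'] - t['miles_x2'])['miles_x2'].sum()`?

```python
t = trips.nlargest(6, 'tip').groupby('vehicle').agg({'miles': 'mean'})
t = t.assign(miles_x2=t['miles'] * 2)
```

take 6 rows with largest tip:
   tip  miles vehicle
3   23     78     suv
7   16     38     suv
1   13     18   truck
8   13     41   truck
2   11     55   truck
6    5     64   truck
group by vehicle, mean of miles:
         miles
vehicle       
suv       58.0
truck     44.5
add column miles_x2 = t['miles'] * 2:
         miles  miles_x2
vehicle                 
suv       58.0     116.0
truck     44.5      89.0
add column miles_minus_miles_x2 = t['miles'] - t['miles_x2']:
         miles  miles_x2  miles_minus_miles_x2
vehicle                                       
suv       58.0     116.0                 -58.0
truck     44.5      89.0                 -44.5
Finally, sum of column 'miles_x2' = 205.0.

205.0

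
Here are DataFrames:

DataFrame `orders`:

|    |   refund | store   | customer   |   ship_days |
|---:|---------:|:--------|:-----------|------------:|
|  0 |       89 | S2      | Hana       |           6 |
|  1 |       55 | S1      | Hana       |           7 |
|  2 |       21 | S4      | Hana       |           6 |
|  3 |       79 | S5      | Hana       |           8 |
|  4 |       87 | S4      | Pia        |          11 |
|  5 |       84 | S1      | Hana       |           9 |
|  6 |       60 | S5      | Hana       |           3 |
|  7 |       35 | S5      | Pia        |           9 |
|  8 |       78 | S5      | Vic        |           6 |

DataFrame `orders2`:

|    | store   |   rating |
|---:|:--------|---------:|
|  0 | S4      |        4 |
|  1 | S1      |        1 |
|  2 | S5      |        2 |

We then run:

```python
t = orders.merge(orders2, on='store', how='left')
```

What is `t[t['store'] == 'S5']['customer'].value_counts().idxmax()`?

Hana

merge on 'store' (how='left') → 9 rows:
   refund store customer  ship_days  rating
0      89    S2     Hana          6     NaN
1      55    S1     Hana          7     1.0
2      21    S4     Hana          6     4.0
3      79    S5     Hana          8     2.0
4      87    S4      Pia         11     4.0
5      84    S1     Hana          9     1.0
6      60    S5     Hana          3     2.0
7      35    S5      Pia          9     2.0
8      78    S5      Vic          6     2.0
filter rows where store == 'S5':
   refund store customer  ship_days  rating
3      79    S5     Hana          8     2.0
6      60    S5     Hana          3     2.0
7      35    S5      Pia          9     2.0
8      78    S5      Vic          6     2.0
value_counts of customer:
customer
Hana    2
Pia     1
Vic     1
Name: count, dtype: int64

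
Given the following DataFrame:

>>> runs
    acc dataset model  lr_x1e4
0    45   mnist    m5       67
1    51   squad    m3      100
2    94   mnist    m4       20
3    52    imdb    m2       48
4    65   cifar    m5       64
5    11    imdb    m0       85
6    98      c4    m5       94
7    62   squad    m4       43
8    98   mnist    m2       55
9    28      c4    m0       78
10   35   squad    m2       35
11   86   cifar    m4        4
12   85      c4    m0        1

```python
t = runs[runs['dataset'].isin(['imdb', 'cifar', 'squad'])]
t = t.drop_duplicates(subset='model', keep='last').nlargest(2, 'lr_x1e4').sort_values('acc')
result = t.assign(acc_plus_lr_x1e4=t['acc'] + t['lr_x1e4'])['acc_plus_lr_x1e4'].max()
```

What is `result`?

151

filter rows where dataset in ['imdb', 'cifar', 'squad']:
    acc dataset model  lr_x1e4
1    51   squad    m3      100
3    52    imdb    m2       48
4    65   cifar    m5       64
5    11    imdb    m0       85
7    62   squad    m4       43
10   35   squad    m2       35
11   86   cifar    m4        4
drop duplicate model (keep=last):
    acc dataset model  lr_x1e4
1    51   squad    m3      100
4    65   cifar    m5       64
5    11    imdb    m0       85
10   35   squad    m2       35
11   86   cifar    m4        4
take 2 rows with largest lr_x1e4:
   acc dataset model  lr_x1e4
1   51   squad    m3      100
5   11    imdb    m0       85
sort by acc:
   acc dataset model  lr_x1e4
5   11    imdb    m0       85
1   51   squad    m3      100
add column acc_plus_lr_x1e4 = t['acc'] + t['lr_x1e4']:
   acc dataset model  lr_x1e4  acc_plus_lr_x1e4
5   11    imdb    m0       85                96
1   51   squad    m3      100               151
Hence 151.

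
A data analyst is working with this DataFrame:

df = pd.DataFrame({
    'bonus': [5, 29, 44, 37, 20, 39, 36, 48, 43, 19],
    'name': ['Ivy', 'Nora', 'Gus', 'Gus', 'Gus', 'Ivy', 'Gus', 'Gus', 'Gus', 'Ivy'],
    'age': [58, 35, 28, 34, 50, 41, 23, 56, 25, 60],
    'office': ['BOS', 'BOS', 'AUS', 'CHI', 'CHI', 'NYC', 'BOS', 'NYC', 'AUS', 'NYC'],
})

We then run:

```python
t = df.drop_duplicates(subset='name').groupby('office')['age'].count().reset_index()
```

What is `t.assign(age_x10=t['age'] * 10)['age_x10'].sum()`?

30

drop duplicate name (keep=first):
   bonus  name  age office
0      5   Ivy   58    BOS
1     29  Nora   35    BOS
2     44   Gus   28    AUS
group by office, count of age:
office
AUS    1
BOS    2
Name: age, dtype: int64
reset_index():
  office  age
0    AUS    1
1    BOS    2
add column age_x10 = t['age'] * 10:
  office  age  age_x10
0    AUS    1       10
1    BOS    2       20
The sum of column 'age_x10' is 30.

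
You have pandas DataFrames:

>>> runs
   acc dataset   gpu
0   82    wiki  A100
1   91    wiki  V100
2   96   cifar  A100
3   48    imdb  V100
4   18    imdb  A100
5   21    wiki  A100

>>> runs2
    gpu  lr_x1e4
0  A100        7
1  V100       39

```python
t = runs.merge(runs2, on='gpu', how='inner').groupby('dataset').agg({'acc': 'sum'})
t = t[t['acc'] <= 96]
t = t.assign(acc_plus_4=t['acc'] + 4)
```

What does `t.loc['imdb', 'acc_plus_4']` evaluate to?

70

merge on 'gpu' (how='inner') → 6 rows:
   acc dataset   gpu  lr_x1e4
0   82    wiki  A100        7
1   91    wiki  V100       39
2   96   cifar  A100        7
3   48    imdb  V100       39
4   18    imdb  A100        7
5   21    wiki  A100        7
group by dataset, sum of acc:
         acc
dataset     
cifar     96
imdb      66
wiki     194
filter rows where acc <= 96:
         acc
dataset     
cifar     96
imdb      66
add column acc_plus_4 = t['acc'] + 4:
         acc  acc_plus_4
dataset                 
cifar     96         100
imdb      66          70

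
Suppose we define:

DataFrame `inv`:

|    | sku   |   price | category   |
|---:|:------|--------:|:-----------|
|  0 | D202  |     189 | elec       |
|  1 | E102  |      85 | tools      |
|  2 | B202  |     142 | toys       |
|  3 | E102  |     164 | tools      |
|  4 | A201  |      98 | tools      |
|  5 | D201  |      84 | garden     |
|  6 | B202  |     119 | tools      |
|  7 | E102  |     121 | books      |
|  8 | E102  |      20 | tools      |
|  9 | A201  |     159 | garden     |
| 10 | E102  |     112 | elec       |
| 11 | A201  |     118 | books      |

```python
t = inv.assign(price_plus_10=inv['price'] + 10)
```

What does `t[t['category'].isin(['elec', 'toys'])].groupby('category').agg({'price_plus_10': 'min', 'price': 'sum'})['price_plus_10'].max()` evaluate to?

add column price_plus_10 = inv['price'] + 10:
     sku  price category  price_plus_10
0   D202    189     elec            199
1   E102     85    tools             95
2   B202    142     toys            152
3   E102    164    tools            174
4   A201     98    tools            108
5   D201     84   garden             94
6   B202    119    tools            129
7   E102    121    books            131
8   E102     20    tools             30
9   A201    159   garden            169
10  E102    112     elec            122
11  A201    118    books            128
filter rows where category in ['elec', 'toys']:
     sku  price category  price_plus_10
0   D202    189     elec            199
2   B202    142     toys            152
10  E102    112     elec            122
group by category: min(price_plus_10), sum(price):
          price_plus_10  price
category                      
elec                122    301
toys                152    142
Then the max of column 'price_plus_10': 152

152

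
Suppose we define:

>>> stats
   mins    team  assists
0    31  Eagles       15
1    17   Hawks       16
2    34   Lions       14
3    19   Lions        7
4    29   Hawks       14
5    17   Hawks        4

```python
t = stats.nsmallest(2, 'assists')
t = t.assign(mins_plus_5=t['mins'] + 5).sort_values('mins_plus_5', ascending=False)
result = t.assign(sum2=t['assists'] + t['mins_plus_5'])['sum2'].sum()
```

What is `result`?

57

take 2 rows with smallest assists:
   mins   team  assists
5    17  Hawks        4
3    19  Lions        7
add column mins_plus_5 = t['mins'] + 5:
   mins   team  assists  mins_plus_5
5    17  Hawks        4           22
3    19  Lions        7           24
sort by mins_plus_5 descending:
   mins   team  assists  mins_plus_5
3    19  Lions        7           24
5    17  Hawks        4           22
add column sum2 = t['assists'] + t['mins_plus_5']:
   mins   team  assists  mins_plus_5  sum2
3    19  Lions        7           24    31
5    17  Hawks        4           22    26
Reading off the sum of column 'sum2', we get 57.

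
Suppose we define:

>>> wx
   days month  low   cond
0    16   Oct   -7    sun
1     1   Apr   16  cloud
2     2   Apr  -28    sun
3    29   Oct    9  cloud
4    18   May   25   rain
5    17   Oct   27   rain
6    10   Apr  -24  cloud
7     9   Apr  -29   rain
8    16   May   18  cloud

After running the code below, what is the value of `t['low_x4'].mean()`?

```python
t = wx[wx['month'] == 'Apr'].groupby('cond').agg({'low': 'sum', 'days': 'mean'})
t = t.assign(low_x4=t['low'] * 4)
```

filter rows where month == 'Apr':
   days month  low   cond
1     1   Apr   16  cloud
2     2   Apr  -28    sun
6    10   Apr  -24  cloud
7     9   Apr  -29   rain
group by cond: sum(low), mean(days):
       low  days
cond            
cloud   -8   5.5
rain   -29   9.0
sun    -28   2.0
add column low_x4 = t['low'] * 4:
       low  days  low_x4
cond                    
cloud   -8   5.5     -32
rain   -29   9.0    -116
sun    -28   2.0    -112

-86.6666666667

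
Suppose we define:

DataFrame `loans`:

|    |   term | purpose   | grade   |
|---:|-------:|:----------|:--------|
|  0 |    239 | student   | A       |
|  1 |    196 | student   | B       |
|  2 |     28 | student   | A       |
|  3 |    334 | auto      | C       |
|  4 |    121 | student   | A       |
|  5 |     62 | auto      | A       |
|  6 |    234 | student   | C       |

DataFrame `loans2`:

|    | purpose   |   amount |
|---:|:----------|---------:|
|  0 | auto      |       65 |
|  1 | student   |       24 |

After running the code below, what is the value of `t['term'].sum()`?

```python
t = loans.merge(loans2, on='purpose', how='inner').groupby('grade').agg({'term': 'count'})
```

merge on 'purpose' (how='inner') → 7 rows:
   term  purpose grade  amount
0   239  student     A      24
1   196  student     B      24
2    28  student     A      24
3   334     auto     C      65
4   121  student     A      24
5    62     auto     A      65
6   234  student     C      24
group by grade, count of term:
       term
grade      
A         4
B         1
C         2
Then the sum of column 'term': 7

7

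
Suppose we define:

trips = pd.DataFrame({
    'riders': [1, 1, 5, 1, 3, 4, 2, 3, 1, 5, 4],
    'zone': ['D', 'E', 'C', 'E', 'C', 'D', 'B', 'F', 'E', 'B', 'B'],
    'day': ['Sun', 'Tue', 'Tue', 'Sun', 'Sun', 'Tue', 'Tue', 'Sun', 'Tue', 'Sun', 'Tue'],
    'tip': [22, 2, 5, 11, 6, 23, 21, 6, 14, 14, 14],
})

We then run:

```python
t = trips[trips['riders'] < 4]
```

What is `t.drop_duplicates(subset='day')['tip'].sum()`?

filter rows where riders < 4:
   riders zone  day  tip
0       1    D  Sun   22
1       1    E  Tue    2
3       1    E  Sun   11
4       3    C  Sun    6
6       2    B  Tue   21
7       3    F  Sun    6
8       1    E  Tue   14
drop duplicate day (keep=first):
   riders zone  day  tip
0       1    D  Sun   22
1       1    E  Tue    2

24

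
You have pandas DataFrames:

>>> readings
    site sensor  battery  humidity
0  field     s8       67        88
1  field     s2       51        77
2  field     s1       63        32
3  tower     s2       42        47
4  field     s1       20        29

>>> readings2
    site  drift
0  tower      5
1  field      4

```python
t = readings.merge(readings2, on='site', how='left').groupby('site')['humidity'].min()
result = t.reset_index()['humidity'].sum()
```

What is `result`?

76

merge on 'site' (how='left') → 5 rows:
    site sensor  battery  humidity  drift
0  field     s8       67        88      4
1  field     s2       51        77      4
2  field     s1       63        32      4
3  tower     s2       42        47      5
4  field     s1       20        29      4
group by site, min of humidity:
site
field    29
tower    47
Name: humidity, dtype: int64
reset_index():
    site  humidity
0  field        29
1  tower        47
Then the sum of column 'humidity': 76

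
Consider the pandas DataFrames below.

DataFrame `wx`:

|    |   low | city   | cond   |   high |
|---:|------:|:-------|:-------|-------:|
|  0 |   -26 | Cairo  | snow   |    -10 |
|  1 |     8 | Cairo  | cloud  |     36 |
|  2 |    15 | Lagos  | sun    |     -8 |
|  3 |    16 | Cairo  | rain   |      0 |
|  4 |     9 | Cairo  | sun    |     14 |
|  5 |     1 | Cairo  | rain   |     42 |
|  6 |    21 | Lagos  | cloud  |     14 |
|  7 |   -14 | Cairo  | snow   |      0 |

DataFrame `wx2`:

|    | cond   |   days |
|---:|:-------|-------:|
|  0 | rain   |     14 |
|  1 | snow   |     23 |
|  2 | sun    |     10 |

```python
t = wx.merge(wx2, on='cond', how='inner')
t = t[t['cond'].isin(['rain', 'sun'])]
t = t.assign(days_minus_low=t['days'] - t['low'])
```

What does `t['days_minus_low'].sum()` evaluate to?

merge on 'cond' (how='inner') → 6 rows:
   low   city  cond  high  days
0  -26  Cairo  snow   -10    23
1   15  Lagos   sun    -8    10
2   16  Cairo  rain     0    14
3    9  Cairo   sun    14    10
4    1  Cairo  rain    42    14
5  -14  Cairo  snow     0    23
filter rows where cond in ['rain', 'sun']:
   low   city  cond  high  days
1   15  Lagos   sun    -8    10
2   16  Cairo  rain     0    14
3    9  Cairo   sun    14    10
4    1  Cairo  rain    42    14
add column days_minus_low = t['days'] - t['low']:
   low   city  cond  high  days  days_minus_low
1   15  Lagos   sun    -8    10              -5
2   16  Cairo  rain     0    14              -2
3    9  Cairo   sun    14    10               1
4    1  Cairo  rain    42    14              13
Hence 7.

7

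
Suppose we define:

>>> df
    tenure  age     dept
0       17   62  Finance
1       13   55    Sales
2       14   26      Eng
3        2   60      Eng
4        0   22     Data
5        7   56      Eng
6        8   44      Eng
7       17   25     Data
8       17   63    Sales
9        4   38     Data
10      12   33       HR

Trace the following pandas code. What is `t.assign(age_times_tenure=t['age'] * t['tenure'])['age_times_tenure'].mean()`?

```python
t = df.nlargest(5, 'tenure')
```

725.8

take 5 rows with largest tenure:
   tenure  age     dept
0      17   62  Finance
7      17   25     Data
8      17   63    Sales
2      14   26      Eng
1      13   55    Sales
add column age_times_tenure = t['age'] * t['tenure']:
   tenure  age     dept  age_times_tenure
0      17   62  Finance              1054
7      17   25     Data               425
8      17   63    Sales              1071
2      14   26      Eng               364
1      13   55    Sales               715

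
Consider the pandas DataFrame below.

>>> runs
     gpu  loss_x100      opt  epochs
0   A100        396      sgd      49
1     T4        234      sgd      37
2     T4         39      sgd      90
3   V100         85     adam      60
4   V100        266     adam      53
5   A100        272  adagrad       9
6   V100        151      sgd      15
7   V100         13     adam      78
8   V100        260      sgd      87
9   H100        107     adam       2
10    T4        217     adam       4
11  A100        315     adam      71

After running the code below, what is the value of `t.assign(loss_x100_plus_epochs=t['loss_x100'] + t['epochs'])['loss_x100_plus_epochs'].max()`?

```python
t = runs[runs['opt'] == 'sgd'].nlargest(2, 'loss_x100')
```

445

filter rows where opt == 'sgd':
    gpu  loss_x100  opt  epochs
0  A100        396  sgd      49
1    T4        234  sgd      37
2    T4         39  sgd      90
6  V100        151  sgd      15
8  V100        260  sgd      87
take 2 rows with largest loss_x100:
    gpu  loss_x100  opt  epochs
0  A100        396  sgd      49
8  V100        260  sgd      87
add column loss_x100_plus_epochs = t['loss_x100'] + t['epochs']:
    gpu  loss_x100  opt  epochs  loss_x100_plus_epochs
0  A100        396  sgd      49                    445
8  V100        260  sgd      87                    347
So max() = 445.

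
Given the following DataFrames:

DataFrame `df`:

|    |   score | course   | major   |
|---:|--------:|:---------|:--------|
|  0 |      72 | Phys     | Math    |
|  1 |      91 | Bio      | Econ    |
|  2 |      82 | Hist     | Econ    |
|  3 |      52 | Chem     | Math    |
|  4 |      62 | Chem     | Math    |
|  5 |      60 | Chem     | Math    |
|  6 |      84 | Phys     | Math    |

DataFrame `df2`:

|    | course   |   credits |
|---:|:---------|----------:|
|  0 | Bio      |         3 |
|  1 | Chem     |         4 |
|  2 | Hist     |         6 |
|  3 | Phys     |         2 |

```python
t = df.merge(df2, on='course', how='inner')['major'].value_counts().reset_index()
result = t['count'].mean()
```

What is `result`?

3.5

merge on 'course' (how='inner') → 7 rows:
   score course major  credits
0     72   Phys  Math        2
1     91    Bio  Econ        3
2     82   Hist  Econ        6
3     52   Chem  Math        4
4     62   Chem  Math        4
5     60   Chem  Math        4
6     84   Phys  Math        2
value_counts of major:
major
Math    5
Econ    2
Name: count, dtype: int64
reset_index():
  major  count
0  Math      5
1  Econ      2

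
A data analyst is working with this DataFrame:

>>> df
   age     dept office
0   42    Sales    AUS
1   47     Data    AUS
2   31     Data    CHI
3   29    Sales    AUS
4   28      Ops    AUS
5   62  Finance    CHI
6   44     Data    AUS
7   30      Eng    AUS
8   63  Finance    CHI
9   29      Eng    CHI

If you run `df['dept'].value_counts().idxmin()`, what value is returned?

value_counts of dept:
dept
Data       3
Sales      2
Finance    2
Eng        2
Ops        1
Name: count, dtype: int64

Ops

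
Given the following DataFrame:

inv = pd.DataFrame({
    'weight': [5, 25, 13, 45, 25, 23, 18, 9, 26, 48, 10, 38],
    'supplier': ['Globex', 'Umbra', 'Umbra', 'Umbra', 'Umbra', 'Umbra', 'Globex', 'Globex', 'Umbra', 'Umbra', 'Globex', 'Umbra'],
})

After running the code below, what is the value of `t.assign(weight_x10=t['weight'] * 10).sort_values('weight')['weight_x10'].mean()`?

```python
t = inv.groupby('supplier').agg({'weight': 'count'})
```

group by supplier, count of weight:
          weight
supplier        
Globex         4
Umbra          8
add column weight_x10 = t['weight'] * 10:
          weight  weight_x10
supplier                    
Globex         4          40
Umbra          8          80
sort by weight:
          weight  weight_x10
supplier                    
Globex         4          40
Umbra          8          80
Then the mean of column 'weight_x10': 60.0

60.0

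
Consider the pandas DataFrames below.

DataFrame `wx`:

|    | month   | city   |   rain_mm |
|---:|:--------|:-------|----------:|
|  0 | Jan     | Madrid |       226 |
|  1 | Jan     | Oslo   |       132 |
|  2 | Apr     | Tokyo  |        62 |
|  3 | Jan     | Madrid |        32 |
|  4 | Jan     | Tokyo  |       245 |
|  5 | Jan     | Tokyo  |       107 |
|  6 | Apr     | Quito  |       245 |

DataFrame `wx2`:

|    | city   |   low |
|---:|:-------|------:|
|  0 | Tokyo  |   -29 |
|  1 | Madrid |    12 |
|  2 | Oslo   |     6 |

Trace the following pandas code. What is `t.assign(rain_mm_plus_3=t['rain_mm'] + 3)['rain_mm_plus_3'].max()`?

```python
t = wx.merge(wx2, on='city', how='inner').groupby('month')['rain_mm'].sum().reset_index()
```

merge on 'city' (how='inner') → 6 rows:
  month    city  rain_mm  low
0   Jan  Madrid      226   12
1   Jan    Oslo      132    6
2   Apr   Tokyo       62  -29
3   Jan  Madrid       32   12
4   Jan   Tokyo      245  -29
5   Jan   Tokyo      107  -29
group by month, sum of rain_mm:
month
Apr     62
Jan    742
Name: rain_mm, dtype: int64
reset_index():
  month  rain_mm
0   Apr       62
1   Jan      742
add column rain_mm_plus_3 = t['rain_mm'] + 3:
  month  rain_mm  rain_mm_plus_3
0   Apr       62              65
1   Jan      742             745

745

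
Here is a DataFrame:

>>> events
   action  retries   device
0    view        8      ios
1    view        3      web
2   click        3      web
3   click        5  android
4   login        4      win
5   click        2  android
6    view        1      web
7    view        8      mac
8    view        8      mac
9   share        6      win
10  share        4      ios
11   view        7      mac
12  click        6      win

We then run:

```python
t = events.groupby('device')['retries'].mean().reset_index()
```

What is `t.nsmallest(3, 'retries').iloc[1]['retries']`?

3.5

group by device, mean of retries:
device
android    3.500000
ios        6.000000
mac        7.666667
web        2.333333
win        5.333333
Name: retries, dtype: float64
reset_index():
    device   retries
0  android  3.500000
1      ios  6.000000
2      mac  7.666667
3      web  2.333333
4      win  5.333333
take 3 rows with smallest retries:
    device   retries
3      web  2.333333
0  android  3.500000
4      win  5.333333
Reading off the value at position 1, column 'retries', we get 3.5.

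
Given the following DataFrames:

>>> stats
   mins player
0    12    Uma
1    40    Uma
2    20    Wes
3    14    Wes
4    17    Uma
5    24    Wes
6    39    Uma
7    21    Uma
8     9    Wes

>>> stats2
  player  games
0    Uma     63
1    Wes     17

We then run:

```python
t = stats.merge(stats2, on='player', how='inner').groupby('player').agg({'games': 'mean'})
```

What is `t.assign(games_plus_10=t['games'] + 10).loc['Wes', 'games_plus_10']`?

27.0

merge on 'player' (how='inner') → 9 rows:
   mins player  games
0    12    Uma     63
1    40    Uma     63
2    20    Wes     17
3    14    Wes     17
4    17    Uma     63
5    24    Wes     17
6    39    Uma     63
7    21    Uma     63
8     9    Wes     17
group by player, mean of games:
        games
player       
Uma      63.0
Wes      17.0
add column games_plus_10 = t['games'] + 10:
        games  games_plus_10
player                      
Uma      63.0           73.0
Wes      17.0           27.0
Taking the value at row 'Wes', column 'games_plus_10' gives 27.0.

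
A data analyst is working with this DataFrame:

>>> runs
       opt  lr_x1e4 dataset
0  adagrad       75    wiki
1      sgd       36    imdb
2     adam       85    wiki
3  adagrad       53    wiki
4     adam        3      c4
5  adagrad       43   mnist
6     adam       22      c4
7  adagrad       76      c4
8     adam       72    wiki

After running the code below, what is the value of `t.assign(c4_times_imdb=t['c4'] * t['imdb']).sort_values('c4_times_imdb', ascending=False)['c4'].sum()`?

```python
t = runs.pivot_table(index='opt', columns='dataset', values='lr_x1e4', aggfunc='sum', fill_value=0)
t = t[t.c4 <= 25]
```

pivot: rows=opt, cols=dataset, sum(lr_x1e4):
dataset  c4  imdb  mnist  wiki
opt                           
adagrad  76     0     43   128
adam     25     0      0   157
sgd       0    36      0     0
filter rows where c4 <= 25:
dataset  c4  imdb  mnist  wiki
opt                           
adam     25     0      0   157
sgd       0    36      0     0
add column c4_times_imdb = t['c4'] * t['imdb']:
dataset  c4  imdb  mnist  wiki  c4_times_imdb
opt                                          
adam     25     0      0   157              0
sgd       0    36      0     0              0
sort by c4_times_imdb descending:
dataset  c4  imdb  mnist  wiki  c4_times_imdb
opt                                          
adam     25     0      0   157              0
sgd       0    36      0     0              0
So sum() = 25.

25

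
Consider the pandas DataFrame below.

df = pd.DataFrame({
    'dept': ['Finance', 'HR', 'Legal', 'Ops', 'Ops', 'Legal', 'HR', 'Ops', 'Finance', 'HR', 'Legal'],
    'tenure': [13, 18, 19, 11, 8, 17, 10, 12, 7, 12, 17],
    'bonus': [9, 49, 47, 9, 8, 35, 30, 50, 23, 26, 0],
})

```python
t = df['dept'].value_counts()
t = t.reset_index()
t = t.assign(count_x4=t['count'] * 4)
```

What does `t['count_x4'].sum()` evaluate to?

value_counts of dept:
dept
HR         3
Legal      3
Ops        3
Finance    2
Name: count, dtype: int64
reset_index():
      dept  count
0       HR      3
1    Legal      3
2      Ops      3
3  Finance      2
add column count_x4 = t['count'] * 4:
      dept  count  count_x4
0       HR      3        12
1    Legal      3        12
2      Ops      3        12
3  Finance      2         8
Taking the sum of column 'count_x4' gives 44.

44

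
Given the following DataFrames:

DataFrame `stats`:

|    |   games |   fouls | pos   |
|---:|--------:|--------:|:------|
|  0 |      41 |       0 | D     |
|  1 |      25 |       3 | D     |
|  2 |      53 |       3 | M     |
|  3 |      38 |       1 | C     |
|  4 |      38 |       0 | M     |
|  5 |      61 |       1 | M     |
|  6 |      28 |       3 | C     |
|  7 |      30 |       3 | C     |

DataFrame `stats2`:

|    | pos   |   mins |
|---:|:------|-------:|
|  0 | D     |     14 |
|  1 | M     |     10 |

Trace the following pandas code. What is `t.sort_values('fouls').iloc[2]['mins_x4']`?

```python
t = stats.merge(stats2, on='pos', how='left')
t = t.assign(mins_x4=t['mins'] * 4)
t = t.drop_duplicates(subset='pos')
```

merge on 'pos' (how='left') → 8 rows:
   games  fouls pos  mins
0     41      0   D  14.0
1     25      3   D  14.0
2     53      3   M  10.0
3     38      1   C   NaN
4     38      0   M  10.0
5     61      1   M  10.0
6     28      3   C   NaN
7     30      3   C   NaN
add column mins_x4 = t['mins'] * 4:
   games  fouls pos  mins  mins_x4
0     41      0   D  14.0     56.0
1     25      3   D  14.0     56.0
2     53      3   M  10.0     40.0
3     38      1   C   NaN      NaN
4     38      0   M  10.0     40.0
5     61      1   M  10.0     40.0
6     28      3   C   NaN      NaN
7     30      3   C   NaN      NaN
drop duplicate pos (keep=first):
   games  fouls pos  mins  mins_x4
0     41      0   D  14.0     56.0
2     53      3   M  10.0     40.0
3     38      1   C   NaN      NaN
sort by fouls:
   games  fouls pos  mins  mins_x4
0     41      0   D  14.0     56.0
3     38      1   C   NaN      NaN
2     53      3   M  10.0     40.0

40.0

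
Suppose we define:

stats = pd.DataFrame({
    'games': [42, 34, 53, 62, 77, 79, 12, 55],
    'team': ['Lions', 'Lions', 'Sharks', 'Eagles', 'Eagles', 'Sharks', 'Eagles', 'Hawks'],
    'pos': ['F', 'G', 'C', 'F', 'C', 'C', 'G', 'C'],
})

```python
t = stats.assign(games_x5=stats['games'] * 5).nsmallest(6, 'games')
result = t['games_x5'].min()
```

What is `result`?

60

add column games_x5 = stats['games'] * 5:
   games    team pos  games_x5
0     42   Lions   F       210
1     34   Lions   G       170
2     53  Sharks   C       265
3     62  Eagles   F       310
4     77  Eagles   C       385
5     79  Sharks   C       395
6     12  Eagles   G        60
7     55   Hawks   C       275
take 6 rows with smallest games:
   games    team pos  games_x5
6     12  Eagles   G        60
1     34   Lions   G       170
0     42   Lions   F       210
2     53  Sharks   C       265
7     55   Hawks   C       275
3     62  Eagles   F       310
Taking the min of column 'games_x5' gives 60.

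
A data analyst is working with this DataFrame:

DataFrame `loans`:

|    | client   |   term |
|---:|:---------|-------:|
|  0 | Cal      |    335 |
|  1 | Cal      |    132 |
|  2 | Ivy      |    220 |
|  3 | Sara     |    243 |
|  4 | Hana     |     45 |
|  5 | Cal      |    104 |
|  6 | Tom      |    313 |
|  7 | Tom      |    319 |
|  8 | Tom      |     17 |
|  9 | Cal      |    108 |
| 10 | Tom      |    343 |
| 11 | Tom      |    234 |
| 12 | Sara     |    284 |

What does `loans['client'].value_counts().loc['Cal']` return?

4

value_counts of client:
client
Tom     5
Cal     4
Sara    2
Ivy     1
Hana    1
Name: count, dtype: int64
The value at index 'Cal' is 4.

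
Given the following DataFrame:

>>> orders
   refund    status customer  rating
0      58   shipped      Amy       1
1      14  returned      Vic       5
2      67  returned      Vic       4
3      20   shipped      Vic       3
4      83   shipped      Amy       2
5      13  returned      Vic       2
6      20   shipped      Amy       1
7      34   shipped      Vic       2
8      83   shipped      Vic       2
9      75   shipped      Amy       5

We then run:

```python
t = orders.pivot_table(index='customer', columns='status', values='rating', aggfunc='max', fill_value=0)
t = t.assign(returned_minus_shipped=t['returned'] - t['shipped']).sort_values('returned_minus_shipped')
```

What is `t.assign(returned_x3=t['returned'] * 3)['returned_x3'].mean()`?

pivot: rows=customer, cols=status, max(rating):
status    returned  shipped
customer                   
Amy              0        5
Vic              5        3
add column returned_minus_shipped = t['returned'] - t['shipped']:
status    returned  shipped  returned_minus_shipped
customer                                           
Amy              0        5                      -5
Vic              5        3                       2
sort by returned_minus_shipped:
status    returned  shipped  returned_minus_shipped
customer                                           
Amy              0        5                      -5
Vic              5        3                       2
add column returned_x3 = t['returned'] * 3:
status    returned  shipped  returned_minus_shipped  returned_x3
customer                                                        
Amy              0        5                      -5            0
Vic              5        3                       2           15

7.5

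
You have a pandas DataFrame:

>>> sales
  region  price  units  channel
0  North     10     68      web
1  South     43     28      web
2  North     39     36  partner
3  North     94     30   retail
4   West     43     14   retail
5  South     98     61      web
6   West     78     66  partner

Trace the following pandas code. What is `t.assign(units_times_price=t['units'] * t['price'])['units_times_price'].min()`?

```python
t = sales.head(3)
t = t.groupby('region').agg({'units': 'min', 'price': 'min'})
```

360

take first 3 rows:
  region  price  units  channel
0  North     10     68      web
1  South     43     28      web
2  North     39     36  partner
group by region: min(units), min(price):
        units  price
region              
North      36     10
South      28     43
add column units_times_price = t['units'] * t['price']:
        units  price  units_times_price
region                                 
North      36     10                360
South      28     43               1204
Then the min of column 'units_times_price': 360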